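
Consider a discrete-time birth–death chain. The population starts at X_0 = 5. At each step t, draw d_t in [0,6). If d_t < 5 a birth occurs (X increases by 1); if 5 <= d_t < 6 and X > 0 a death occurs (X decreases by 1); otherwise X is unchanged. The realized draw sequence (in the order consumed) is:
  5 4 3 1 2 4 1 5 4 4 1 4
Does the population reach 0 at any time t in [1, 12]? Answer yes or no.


no

t=0: X=5, d=5 → death, X_1=4
t=1: X=4, d=4 → birth, X_2=5
t=2: X=5, d=3 → birth, X_3=6
t=3: X=6, d=1 → birth, X_4=7
t=4: X=7, d=2 → birth, X_5=8
t=5: X=8, d=4 → birth, X_6=9
t=6: X=9, d=1 → birth, X_7=10
t=7: X=10, d=5 → death, X_8=9
t=8: X=9, d=4 → birth, X_9=10
t=9: X=10, d=4 → birth, X_10=11
t=10: X=11, d=1 → birth, X_11=12
t=11: X=12, d=4 → birth, X_12=13


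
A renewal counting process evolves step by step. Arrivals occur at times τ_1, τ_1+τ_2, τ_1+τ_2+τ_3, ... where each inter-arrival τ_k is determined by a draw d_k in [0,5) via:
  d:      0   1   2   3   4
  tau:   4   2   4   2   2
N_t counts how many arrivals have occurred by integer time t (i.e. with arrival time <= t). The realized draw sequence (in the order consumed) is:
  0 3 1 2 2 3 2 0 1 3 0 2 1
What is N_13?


draw d_1=0: τ_1=4, arrival time A_1=4
draw d_2=3: τ_2=2, arrival time A_2=6
draw d_3=1: τ_3=2, arrival time A_3=8
draw d_4=2: τ_4=4, arrival time A_4=12
draw d_5=2: τ_5=4, arrival time A_5=16
draw d_6=3: τ_6=2, arrival time A_6=18
draw d_7=2: τ_7=4, arrival time A_7=22
draw d_8=0: τ_8=4, arrival time A_8=26
draw d_9=1: τ_9=2, arrival time A_9=28
draw d_10=3: τ_10=2, arrival time A_10=30
draw d_11=0: τ_11=4, arrival time A_11=34
draw d_12=2: τ_12=4, arrival time A_12=38
draw d_13=1: τ_13=2, arrival time A_13=40
N_t over t=0..13: 0:0 1:0 2:0 3:0 4:1 5:1 6:2 7:2 8:3 9:3 10:3 11:3 12:4 13:4

4


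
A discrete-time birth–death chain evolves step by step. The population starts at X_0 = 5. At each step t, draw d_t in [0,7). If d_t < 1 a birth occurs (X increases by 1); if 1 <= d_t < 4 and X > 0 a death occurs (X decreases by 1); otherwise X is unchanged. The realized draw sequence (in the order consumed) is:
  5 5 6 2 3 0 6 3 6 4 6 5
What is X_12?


t=0: X=5, d=5 → hold, X_1=5
t=1: X=5, d=5 → hold, X_2=5
t=2: X=5, d=6 → hold, X_3=5
t=3: X=5, d=2 → death, X_4=4
t=4: X=4, d=3 → death, X_5=3
t=5: X=3, d=0 → birth, X_6=4
t=6: X=4, d=6 → hold, X_7=4
t=7: X=4, d=3 → death, X_8=3
t=8: X=3, d=6 → hold, X_9=3
t=9: X=3, d=4 → hold, X_10=3
t=10: X=3, d=6 → hold, X_11=3
t=11: X=3, d=5 → hold, X_12=3

3


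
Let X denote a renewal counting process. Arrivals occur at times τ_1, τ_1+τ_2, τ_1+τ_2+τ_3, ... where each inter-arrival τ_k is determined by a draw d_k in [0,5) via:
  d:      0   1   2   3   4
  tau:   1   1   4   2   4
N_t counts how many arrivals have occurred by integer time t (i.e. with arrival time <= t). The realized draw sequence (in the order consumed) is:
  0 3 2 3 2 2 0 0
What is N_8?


3

draw d_1=0: τ_1=1, arrival time A_1=1
draw d_2=3: τ_2=2, arrival time A_2=3
draw d_3=2: τ_3=4, arrival time A_3=7
draw d_4=3: τ_4=2, arrival time A_4=9
draw d_5=2: τ_5=4, arrival time A_5=13
draw d_6=2: τ_6=4, arrival time A_6=17
draw d_7=0: τ_7=1, arrival time A_7=18
draw d_8=0: τ_8=1, arrival time A_8=19
N_t over t=0..8: 0:0 1:1 2:1 3:2 4:2 5:2 6:2 7:3 8:3


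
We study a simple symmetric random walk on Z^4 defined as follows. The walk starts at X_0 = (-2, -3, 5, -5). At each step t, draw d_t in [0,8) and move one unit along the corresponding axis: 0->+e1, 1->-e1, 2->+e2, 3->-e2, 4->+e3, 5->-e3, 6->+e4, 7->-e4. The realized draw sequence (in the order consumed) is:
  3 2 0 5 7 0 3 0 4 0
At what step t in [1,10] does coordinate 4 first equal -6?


t=0: X=(-2, -3, 5, -5), d=3 → -e2, X_1=(-2, -4, 5, -5)
t=1: X=(-2, -4, 5, -5), d=2 → +e2, X_2=(-2, -3, 5, -5)
t=2: X=(-2, -3, 5, -5), d=0 → +e1, X_3=(-1, -3, 5, -5)
t=3: X=(-1, -3, 5, -5), d=5 → -e3, X_4=(-1, -3, 4, -5)
t=4: X=(-1, -3, 4, -5), d=7 → -e4, X_5=(-1, -3, 4, -6)
t=5: X=(-1, -3, 4, -6), d=0 → +e1, X_6=(0, -3, 4, -6)
t=6: X=(0, -3, 4, -6), d=3 → -e2, X_7=(0, -4, 4, -6)
t=7: X=(0, -4, 4, -6), d=0 → +e1, X_8=(1, -4, 4, -6)
t=8: X=(1, -4, 4, -6), d=4 → +e3, X_9=(1, -4, 5, -6)
t=9: X=(1, -4, 5, -6), d=0 → +e1, X_10=(2, -4, 5, -6)

5


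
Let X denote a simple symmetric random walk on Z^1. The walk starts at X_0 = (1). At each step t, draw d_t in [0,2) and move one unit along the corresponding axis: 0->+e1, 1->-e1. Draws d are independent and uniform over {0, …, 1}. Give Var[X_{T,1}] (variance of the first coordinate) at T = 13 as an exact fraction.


13

Outcome values over d=0..1: [1, -1]
Σy = 0, Σy² = 2, M = 2
μ = 0/2 = 0,  σ² = 2/2 − (0)² = 1
Independent increments: Var[X_13] = 13·σ² = 13·(1) = 13


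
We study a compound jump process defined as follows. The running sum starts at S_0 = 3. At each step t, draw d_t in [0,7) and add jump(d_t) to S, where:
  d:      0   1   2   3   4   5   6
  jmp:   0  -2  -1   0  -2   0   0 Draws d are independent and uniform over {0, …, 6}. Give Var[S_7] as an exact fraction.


38/7

Outcome values over d=0..6: [0, -2, -1, 0, -2, 0, 0]
Σy = -5, Σy² = 9, M = 7
μ = -5/7 = -5/7,  σ² = 9/7 − (-5/7)² = 38/49
Independent increments: Var[S_7] = 7·σ² = 7·(38/49) = 38/7


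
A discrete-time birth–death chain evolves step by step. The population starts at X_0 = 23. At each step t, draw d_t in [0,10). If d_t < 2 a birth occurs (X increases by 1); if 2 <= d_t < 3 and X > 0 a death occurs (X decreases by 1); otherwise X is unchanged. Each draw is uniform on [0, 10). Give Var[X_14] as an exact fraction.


X can drop by at most 1 per step and X_0 = 23 > T = 14, so X_t >= 23 − t >= 9 > 0 for every t <= 14: the floor at 0 (the 'and X > 0' condition) never binds. Hence X_14 = X_0 + Σ_{t<14} Y_t with i.i.d. increments Y_t = y(d_t) ∈ {+1, −1, 0}.
Outcome values over d=0..9: [1, 1, -1, 0, 0, 0, 0, 0, 0, 0]
Σy = 1, Σy² = 3, M = 10
μ = 1/10 = 1/10,  σ² = 3/10 − (1/10)² = 29/100
Independent increments: Var[X_14] = 14·σ² = 14·(29/100) = 203/50

203/50


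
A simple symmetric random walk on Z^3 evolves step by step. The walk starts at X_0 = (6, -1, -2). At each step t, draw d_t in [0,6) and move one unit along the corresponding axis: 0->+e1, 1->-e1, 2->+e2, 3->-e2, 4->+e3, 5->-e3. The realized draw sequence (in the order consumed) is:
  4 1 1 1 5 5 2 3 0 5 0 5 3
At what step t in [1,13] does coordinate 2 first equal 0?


t=0: X=(6, -1, -2), d=4 → +e3, X_1=(6, -1, -1)
t=1: X=(6, -1, -1), d=1 → -e1, X_2=(5, -1, -1)
t=2: X=(5, -1, -1), d=1 → -e1, X_3=(4, -1, -1)
t=3: X=(4, -1, -1), d=1 → -e1, X_4=(3, -1, -1)
t=4: X=(3, -1, -1), d=5 → -e3, X_5=(3, -1, -2)
t=5: X=(3, -1, -2), d=5 → -e3, X_6=(3, -1, -3)
t=6: X=(3, -1, -3), d=2 → +e2, X_7=(3, 0, -3)
t=7: X=(3, 0, -3), d=3 → -e2, X_8=(3, -1, -3)
t=8: X=(3, -1, -3), d=0 → +e1, X_9=(4, -1, -3)
t=9: X=(4, -1, -3), d=5 → -e3, X_10=(4, -1, -4)
t=10: X=(4, -1, -4), d=0 → +e1, X_11=(5, -1, -4)
t=11: X=(5, -1, -4), d=5 → -e3, X_12=(5, -1, -5)
t=12: X=(5, -1, -5), d=3 → -e2, X_13=(5, -2, -5)

7


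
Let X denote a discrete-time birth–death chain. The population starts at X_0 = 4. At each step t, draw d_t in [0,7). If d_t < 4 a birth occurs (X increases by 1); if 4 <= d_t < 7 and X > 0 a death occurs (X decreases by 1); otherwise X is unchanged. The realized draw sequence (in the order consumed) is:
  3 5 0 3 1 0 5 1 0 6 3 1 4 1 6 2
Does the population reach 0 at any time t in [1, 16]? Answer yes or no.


t=0: X=4, d=3 → birth, X_1=5
t=1: X=5, d=5 → death, X_2=4
t=2: X=4, d=0 → birth, X_3=5
t=3: X=5, d=3 → birth, X_4=6
t=4: X=6, d=1 → birth, X_5=7
t=5: X=7, d=0 → birth, X_6=8
t=6: X=8, d=5 → death, X_7=7
t=7: X=7, d=1 → birth, X_8=8
t=8: X=8, d=0 → birth, X_9=9
t=9: X=9, d=6 → death, X_10=8
t=10: X=8, d=3 → birth, X_11=9
t=11: X=9, d=1 → birth, X_12=10
t=12: X=10, d=4 → death, X_13=9
t=13: X=9, d=1 → birth, X_14=10
t=14: X=10, d=6 → death, X_15=9
t=15: X=9, d=2 → birth, X_16=10

no


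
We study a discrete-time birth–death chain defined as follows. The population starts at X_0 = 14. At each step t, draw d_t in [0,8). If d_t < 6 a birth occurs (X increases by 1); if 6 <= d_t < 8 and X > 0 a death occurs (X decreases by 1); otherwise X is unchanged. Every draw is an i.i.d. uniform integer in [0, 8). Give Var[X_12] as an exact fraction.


9

X can drop by at most 1 per step and X_0 = 14 > T = 12, so X_t >= 14 − t >= 2 > 0 for every t <= 12: the floor at 0 (the 'and X > 0' condition) never binds. Hence X_12 = X_0 + Σ_{t<12} Y_t with i.i.d. increments Y_t = y(d_t) ∈ {+1, −1, 0}.
Outcome values over d=0..7: [1, 1, 1, 1, 1, 1, -1, -1]
Σy = 4, Σy² = 8, M = 8
μ = 4/8 = 1/2,  σ² = 8/8 − (1/2)² = 3/4
Independent increments: Var[X_12] = 12·σ² = 12·(3/4) = 9


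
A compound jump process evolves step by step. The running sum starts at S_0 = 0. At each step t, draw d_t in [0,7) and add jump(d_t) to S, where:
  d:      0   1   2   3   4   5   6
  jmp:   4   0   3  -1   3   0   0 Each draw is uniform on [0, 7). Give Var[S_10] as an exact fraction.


1640/49

Outcome values over d=0..6: [4, 0, 3, -1, 3, 0, 0]
Σy = 9, Σy² = 35, M = 7
μ = 9/7 = 9/7,  σ² = 35/7 − (9/7)² = 164/49
Independent increments: Var[S_10] = 10·σ² = 10·(164/49) = 1640/49


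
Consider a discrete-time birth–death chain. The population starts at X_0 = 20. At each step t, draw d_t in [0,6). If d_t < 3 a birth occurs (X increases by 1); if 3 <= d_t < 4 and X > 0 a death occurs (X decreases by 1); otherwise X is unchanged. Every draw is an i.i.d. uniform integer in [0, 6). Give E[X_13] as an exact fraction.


X can drop by at most 1 per step and X_0 = 20 > T = 13, so X_t >= 20 − t >= 7 > 0 for every t <= 13: the floor at 0 (the 'and X > 0' condition) never binds. Hence X_13 = X_0 + Σ_{t<13} Y_t with i.i.d. increments Y_t = y(d_t) ∈ {+1, −1, 0}.
Outcome values over d=0..5: [1, 1, 1, -1, 0, 0]
Σy = 2, Σy² = 4, M = 6
μ = 2/6 = 1/3,  σ² = 4/6 − (1/3)² = 5/9
E[X_13] = 20 + 13·(1/3) = 73/3

73/3


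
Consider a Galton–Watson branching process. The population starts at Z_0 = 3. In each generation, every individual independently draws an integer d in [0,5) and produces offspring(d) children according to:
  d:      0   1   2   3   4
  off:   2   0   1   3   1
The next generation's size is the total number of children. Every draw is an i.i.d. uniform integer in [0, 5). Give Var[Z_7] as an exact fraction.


Outcome values over d=0..4: [2, 0, 1, 3, 1]
Σy = 7, Σy² = 15, M = 5
μ = 7/5 = 7/5,  σ² = 15/5 − (7/5)² = 26/25
V_0 = 0, E_0 = 3
V_1 = 26/25·E_0 + (7/5)²·V_0 = 78/25;  E_1 = 21/5
V_2 = 26/25·E_1 + (7/5)²·V_1 = 6552/625;  E_2 = 147/25
V_3 = 26/25·E_2 + (7/5)²·V_2 = 416598/15625;  E_3 = 1029/125
V_4 = 26/25·E_3 + (7/5)²·V_3 = 23757552/390625;  E_4 = 7203/625
V_5 = 26/25·E_4 + (7/5)²·V_4 = 1281168798/9765625;  E_5 = 50421/3125
V_6 = 26/25·E_5 + (7/5)²·V_5 = 66873977352/244140625;  E_6 = 352947/15625
V_7 = 26/25·E_6 + (7/5)²·V_6 = 3420209608998/6103515625;  E_7 = 2470629/78125

3420209608998/6103515625


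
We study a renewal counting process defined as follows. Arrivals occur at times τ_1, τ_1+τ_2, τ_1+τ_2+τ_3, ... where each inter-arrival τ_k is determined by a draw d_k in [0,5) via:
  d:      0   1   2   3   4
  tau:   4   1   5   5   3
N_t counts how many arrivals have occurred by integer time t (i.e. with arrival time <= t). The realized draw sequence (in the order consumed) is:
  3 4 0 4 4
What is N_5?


1

draw d_1=3: τ_1=5, arrival time A_1=5
draw d_2=4: τ_2=3, arrival time A_2=8
draw d_3=0: τ_3=4, arrival time A_3=12
draw d_4=4: τ_4=3, arrival time A_4=15
draw d_5=4: τ_5=3, arrival time A_5=18
N_t over t=0..5: 0:0 1:0 2:0 3:0 4:0 5:1


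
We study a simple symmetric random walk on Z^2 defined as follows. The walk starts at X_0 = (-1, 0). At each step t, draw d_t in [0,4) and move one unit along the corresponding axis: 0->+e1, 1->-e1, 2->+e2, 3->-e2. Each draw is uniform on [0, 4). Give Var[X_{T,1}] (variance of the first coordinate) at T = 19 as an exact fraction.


Outcome values over d=0..3: [1, -1, 0, 0]
Σy = 0, Σy² = 2, M = 4
μ = 0/4 = 0,  σ² = 2/4 − (0)² = 1/2
Independent increments: Var[X_19] = 19·σ² = 19·(1/2) = 19/2

19/2


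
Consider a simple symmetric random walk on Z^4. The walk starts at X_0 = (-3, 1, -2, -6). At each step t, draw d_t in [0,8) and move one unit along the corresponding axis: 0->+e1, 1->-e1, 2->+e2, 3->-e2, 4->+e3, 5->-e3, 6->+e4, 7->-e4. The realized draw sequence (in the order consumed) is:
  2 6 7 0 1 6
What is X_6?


t=0: X=(-3, 1, -2, -6), d=2 → +e2, X_1=(-3, 2, -2, -6)
t=1: X=(-3, 2, -2, -6), d=6 → +e4, X_2=(-3, 2, -2, -5)
t=2: X=(-3, 2, -2, -5), d=7 → -e4, X_3=(-3, 2, -2, -6)
t=3: X=(-3, 2, -2, -6), d=0 → +e1, X_4=(-2, 2, -2, -6)
t=4: X=(-2, 2, -2, -6), d=1 → -e1, X_5=(-3, 2, -2, -6)
t=5: X=(-3, 2, -2, -6), d=6 → +e4, X_6=(-3, 2, -2, -5)

(-3, 2, -2, -5)


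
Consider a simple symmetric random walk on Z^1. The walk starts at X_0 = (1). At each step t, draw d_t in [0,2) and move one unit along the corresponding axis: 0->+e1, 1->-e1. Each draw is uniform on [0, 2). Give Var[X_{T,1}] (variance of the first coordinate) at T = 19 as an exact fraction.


Outcome values over d=0..1: [1, -1]
Σy = 0, Σy² = 2, M = 2
μ = 0/2 = 0,  σ² = 2/2 − (0)² = 1
Independent increments: Var[X_19] = 19·σ² = 19·(1) = 19

19


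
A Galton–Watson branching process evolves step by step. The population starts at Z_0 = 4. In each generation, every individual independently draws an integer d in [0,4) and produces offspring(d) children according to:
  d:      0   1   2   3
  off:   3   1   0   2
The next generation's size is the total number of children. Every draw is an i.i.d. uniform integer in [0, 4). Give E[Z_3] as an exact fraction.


Outcome values over d=0..3: [3, 1, 0, 2]
Σy = 6, Σy² = 14, M = 4
μ = 6/4 = 3/2,  σ² = 14/4 − (3/2)² = 5/4
E[Z_0] = 4
E[Z_1] = 3/2·E[Z_0] = 6
E[Z_2] = 3/2·E[Z_1] = 9
E[Z_3] = 3/2·E[Z_2] = 27/2

27/2


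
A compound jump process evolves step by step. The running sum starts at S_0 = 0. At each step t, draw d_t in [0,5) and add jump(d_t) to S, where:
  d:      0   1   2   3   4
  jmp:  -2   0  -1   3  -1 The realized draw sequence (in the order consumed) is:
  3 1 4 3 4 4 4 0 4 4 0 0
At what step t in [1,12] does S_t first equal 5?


4

t=0: S=0, d=3, jump=3, S_1=3
t=1: S=3, d=1, jump=0, S_2=3
t=2: S=3, d=4, jump=-1, S_3=2
t=3: S=2, d=3, jump=3, S_4=5
t=4: S=5, d=4, jump=-1, S_5=4
t=5: S=4, d=4, jump=-1, S_6=3
t=6: S=3, d=4, jump=-1, S_7=2
t=7: S=2, d=0, jump=-2, S_8=0
t=8: S=0, d=4, jump=-1, S_9=-1
t=9: S=-1, d=4, jump=-1, S_10=-2
t=10: S=-2, d=0, jump=-2, S_11=-4
t=11: S=-4, d=0, jump=-2, S_12=-6


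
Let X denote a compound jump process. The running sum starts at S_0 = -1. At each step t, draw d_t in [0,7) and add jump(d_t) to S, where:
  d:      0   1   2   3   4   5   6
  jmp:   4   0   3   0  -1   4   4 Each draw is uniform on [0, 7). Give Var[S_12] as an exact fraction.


Outcome values over d=0..6: [4, 0, 3, 0, -1, 4, 4]
Σy = 14, Σy² = 58, M = 7
μ = 14/7 = 2,  σ² = 58/7 − (2)² = 30/7
Independent increments: Var[S_12] = 12·σ² = 12·(30/7) = 360/7

360/7


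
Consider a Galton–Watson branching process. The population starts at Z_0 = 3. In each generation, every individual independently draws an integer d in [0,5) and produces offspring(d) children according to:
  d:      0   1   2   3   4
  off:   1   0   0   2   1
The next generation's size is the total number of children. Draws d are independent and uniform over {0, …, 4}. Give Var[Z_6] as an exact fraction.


495839232/244140625

Outcome values over d=0..4: [1, 0, 0, 2, 1]
Σy = 4, Σy² = 6, M = 5
μ = 4/5 = 4/5,  σ² = 6/5 − (4/5)² = 14/25
V_0 = 0, E_0 = 3
V_1 = 14/25·E_0 + (4/5)²·V_0 = 42/25;  E_1 = 12/5
V_2 = 14/25·E_1 + (4/5)²·V_1 = 1512/625;  E_2 = 48/25
V_3 = 14/25·E_2 + (4/5)²·V_2 = 40992/15625;  E_3 = 192/125
V_4 = 14/25·E_3 + (4/5)²·V_3 = 991872/390625;  E_4 = 768/625
V_5 = 14/25·E_4 + (4/5)²·V_4 = 22589952/9765625;  E_5 = 3072/3125
V_6 = 14/25·E_5 + (4/5)²·V_5 = 495839232/244140625;  E_6 = 12288/15625


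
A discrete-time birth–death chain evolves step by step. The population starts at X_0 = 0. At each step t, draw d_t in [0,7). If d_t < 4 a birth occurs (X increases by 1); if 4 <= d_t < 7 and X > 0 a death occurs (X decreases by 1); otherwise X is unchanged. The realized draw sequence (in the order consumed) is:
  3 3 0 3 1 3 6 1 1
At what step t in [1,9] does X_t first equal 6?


t=0: X=0, d=3 → birth, X_1=1
t=1: X=1, d=3 → birth, X_2=2
t=2: X=2, d=0 → birth, X_3=3
t=3: X=3, d=3 → birth, X_4=4
t=4: X=4, d=1 → birth, X_5=5
t=5: X=5, d=3 → birth, X_6=6
t=6: X=6, d=6 → death, X_7=5
t=7: X=5, d=1 → birth, X_8=6
t=8: X=6, d=1 → birth, X_9=7

6


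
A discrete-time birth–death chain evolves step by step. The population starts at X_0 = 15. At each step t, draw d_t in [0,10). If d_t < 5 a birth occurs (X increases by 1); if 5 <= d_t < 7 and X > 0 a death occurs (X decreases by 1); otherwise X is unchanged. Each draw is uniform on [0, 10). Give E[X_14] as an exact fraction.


X can drop by at most 1 per step and X_0 = 15 > T = 14, so X_t >= 15 − t >= 1 > 0 for every t <= 14: the floor at 0 (the 'and X > 0' condition) never binds. Hence X_14 = X_0 + Σ_{t<14} Y_t with i.i.d. increments Y_t = y(d_t) ∈ {+1, −1, 0}.
Outcome values over d=0..9: [1, 1, 1, 1, 1, -1, -1, 0, 0, 0]
Σy = 3, Σy² = 7, M = 10
μ = 3/10 = 3/10,  σ² = 7/10 − (3/10)² = 61/100
E[X_14] = 15 + 14·(3/10) = 96/5

96/5


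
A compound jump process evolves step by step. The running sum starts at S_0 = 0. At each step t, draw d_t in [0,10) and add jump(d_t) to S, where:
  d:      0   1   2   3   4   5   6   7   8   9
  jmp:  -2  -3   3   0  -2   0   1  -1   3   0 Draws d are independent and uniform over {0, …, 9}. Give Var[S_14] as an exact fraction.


2583/50

Outcome values over d=0..9: [-2, -3, 3, 0, -2, 0, 1, -1, 3, 0]
Σy = -1, Σy² = 37, M = 10
μ = -1/10 = -1/10,  σ² = 37/10 − (-1/10)² = 369/100
Independent increments: Var[S_14] = 14·σ² = 14·(369/100) = 2583/50


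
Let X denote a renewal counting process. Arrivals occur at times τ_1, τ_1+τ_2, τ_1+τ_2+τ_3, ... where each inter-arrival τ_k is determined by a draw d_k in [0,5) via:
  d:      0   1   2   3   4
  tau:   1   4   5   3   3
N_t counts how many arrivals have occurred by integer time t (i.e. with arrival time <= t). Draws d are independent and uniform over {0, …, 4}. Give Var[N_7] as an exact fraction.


Inter-arrival values over d=0..4: [1, 4, 5, 3, 3]
Each d has probability 1/5, so the pmf of τ is: f(1) = 1/5, f(3) = 2/5, f(4) = 1/5, f(5) = 1/5
Let p_n(j) = P(N_n = j), with p_0 = [1]. Condition on τ_1: p_n(0) = P(τ > n), and for j >= 1, p_n(j) = Σ_{k<=n} f(k)·p_{n−k}(j−1)
p_1 = [4/5, 1/5]  (j = 0..1)
p_2 = [4/5, 4/25, 1/25]  (j = 0..2)
p_3 = [2/5, 14/25, 4/125, 1/125]  (j = 0..3)
p_4 = [1/5, 3/5, 24/125, 4/625, 1/625]  (j = 0..4)
p_5 = [0, 18/25, 28/125, 34/625, 4/3125, 1/3125]  (j = 0..5)
p_6 = [0, 12/25, 11/25, 41/625, 44/3125, 4/15625, 1/15625]  (j = 0..6)
p_7 = [0, 8/25, 12/25, 112/625, 54/3125, 54/15625, 4/78125, 1/78125]  (j = 0..7)
E[N_7] = Σ j·p_7(j) = 148781/78125;  E[N_7²] = Σ j²·p_7(j) = 329543/78125
Var[N_7] = 329543/78125 − (148781/78125)² = 3609760914/6103515625

3609760914/6103515625


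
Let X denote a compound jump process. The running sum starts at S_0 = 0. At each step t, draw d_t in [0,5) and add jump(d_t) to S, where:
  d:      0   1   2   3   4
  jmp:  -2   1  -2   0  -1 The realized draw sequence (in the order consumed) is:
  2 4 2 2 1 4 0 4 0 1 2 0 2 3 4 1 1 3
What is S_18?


-16

t=0: S=0, d=2, jump=-2, S_1=-2
t=1: S=-2, d=4, jump=-1, S_2=-3
t=2: S=-3, d=2, jump=-2, S_3=-5
t=3: S=-5, d=2, jump=-2, S_4=-7
t=4: S=-7, d=1, jump=1, S_5=-6
t=5: S=-6, d=4, jump=-1, S_6=-7
t=6: S=-7, d=0, jump=-2, S_7=-9
t=7: S=-9, d=4, jump=-1, S_8=-10
t=8: S=-10, d=0, jump=-2, S_9=-12
t=9: S=-12, d=1, jump=1, S_10=-11
t=10: S=-11, d=2, jump=-2, S_11=-13
t=11: S=-13, d=0, jump=-2, S_12=-15
t=12: S=-15, d=2, jump=-2, S_13=-17
t=13: S=-17, d=3, jump=0, S_14=-17
t=14: S=-17, d=4, jump=-1, S_15=-18
t=15: S=-18, d=1, jump=1, S_16=-17
t=16: S=-17, d=1, jump=1, S_17=-16
t=17: S=-16, d=3, jump=0, S_18=-16


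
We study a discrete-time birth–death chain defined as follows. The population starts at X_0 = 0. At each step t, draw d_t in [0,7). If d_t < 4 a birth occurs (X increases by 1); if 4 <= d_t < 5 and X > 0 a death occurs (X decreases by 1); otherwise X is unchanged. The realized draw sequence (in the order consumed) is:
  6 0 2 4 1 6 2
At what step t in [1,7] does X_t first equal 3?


7

t=0: X=0, d=6 → hold, X_1=0
t=1: X=0, d=0 → birth, X_2=1
t=2: X=1, d=2 → birth, X_3=2
t=3: X=2, d=4 → death, X_4=1
t=4: X=1, d=1 → birth, X_5=2
t=5: X=2, d=6 → hold, X_6=2
t=6: X=2, d=2 → birth, X_7=3


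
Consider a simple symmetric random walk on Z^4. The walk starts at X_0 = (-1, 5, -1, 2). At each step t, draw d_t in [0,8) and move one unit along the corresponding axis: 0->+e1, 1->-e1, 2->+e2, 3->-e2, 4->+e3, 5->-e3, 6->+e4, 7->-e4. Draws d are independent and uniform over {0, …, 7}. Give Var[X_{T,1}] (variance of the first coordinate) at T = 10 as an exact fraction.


5/2

Outcome values over d=0..7: [1, -1, 0, 0, 0, 0, 0, 0]
Σy = 0, Σy² = 2, M = 8
μ = 0/8 = 0,  σ² = 2/8 − (0)² = 1/4
Independent increments: Var[X_10] = 10·σ² = 10·(1/4) = 5/2


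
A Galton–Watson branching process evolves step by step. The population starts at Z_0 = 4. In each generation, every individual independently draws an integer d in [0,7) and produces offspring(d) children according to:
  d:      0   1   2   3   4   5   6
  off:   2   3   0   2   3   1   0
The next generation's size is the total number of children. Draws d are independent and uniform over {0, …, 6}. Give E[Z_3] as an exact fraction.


Outcome values over d=0..6: [2, 3, 0, 2, 3, 1, 0]
Σy = 11, Σy² = 27, M = 7
μ = 11/7 = 11/7,  σ² = 27/7 − (11/7)² = 68/49
E[Z_0] = 4
E[Z_1] = 11/7·E[Z_0] = 44/7
E[Z_2] = 11/7·E[Z_1] = 484/49
E[Z_3] = 11/7·E[Z_2] = 5324/343

5324/343


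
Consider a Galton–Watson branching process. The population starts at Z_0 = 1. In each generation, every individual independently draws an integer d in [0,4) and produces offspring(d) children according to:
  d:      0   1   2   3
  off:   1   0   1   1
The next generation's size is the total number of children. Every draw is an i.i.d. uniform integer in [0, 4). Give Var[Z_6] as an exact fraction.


2454543/16777216

Outcome values over d=0..3: [1, 0, 1, 1]
Σy = 3, Σy² = 3, M = 4
μ = 3/4 = 3/4,  σ² = 3/4 − (3/4)² = 3/16
V_0 = 0, E_0 = 1
V_1 = 3/16·E_0 + (3/4)²·V_0 = 3/16;  E_1 = 3/4
V_2 = 3/16·E_1 + (3/4)²·V_1 = 63/256;  E_2 = 9/16
V_3 = 3/16·E_2 + (3/4)²·V_2 = 999/4096;  E_3 = 27/64
V_4 = 3/16·E_3 + (3/4)²·V_3 = 14175/65536;  E_4 = 81/256
V_5 = 3/16·E_4 + (3/4)²·V_4 = 189783/1048576;  E_5 = 243/1024
V_6 = 3/16·E_5 + (3/4)²·V_5 = 2454543/16777216;  E_6 = 729/4096


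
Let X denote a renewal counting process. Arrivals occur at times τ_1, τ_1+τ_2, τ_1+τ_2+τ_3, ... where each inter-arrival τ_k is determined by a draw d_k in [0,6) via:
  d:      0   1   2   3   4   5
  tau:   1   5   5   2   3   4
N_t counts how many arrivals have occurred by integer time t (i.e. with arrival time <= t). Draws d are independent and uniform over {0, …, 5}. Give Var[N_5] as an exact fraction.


Inter-arrival values over d=0..5: [1, 5, 5, 2, 3, 4]
Each d has probability 1/6, so the pmf of τ is: f(1) = 1/6, f(2) = 1/6, f(3) = 1/6, f(4) = 1/6, f(5) = 1/3
Let p_n(j) = P(N_n = j), with p_0 = [1]. Condition on τ_1: p_n(0) = P(τ > n), and for j >= 1, p_n(j) = Σ_{k<=n} f(k)·p_{n−k}(j−1)
p_1 = [5/6, 1/6]  (j = 0..1)
p_2 = [2/3, 11/36, 1/36]  (j = 0..2)
p_3 = [1/2, 5/12, 17/216, 1/216]  (j = 0..3)
p_4 = [1/3, 1/2, 4/27, 23/1296, 1/1296]  (j = 0..4)
p_5 = [0, 13/18, 25/108, 55/1296, 29/7776, 1/7776]  (j = 0..5)
E[N_5] = Σ j·p_5(j) = 10327/7776;  E[N_5²] = Σ j²·p_5(j) = 5425/2592
Var[N_5] = 5425/2592 − (10327/7776)² = 19907471/60466176

19907471/60466176


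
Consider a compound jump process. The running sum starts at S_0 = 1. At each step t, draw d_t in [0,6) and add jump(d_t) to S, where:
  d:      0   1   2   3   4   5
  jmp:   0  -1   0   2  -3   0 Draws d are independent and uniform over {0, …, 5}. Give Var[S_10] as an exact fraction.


Outcome values over d=0..5: [0, -1, 0, 2, -3, 0]
Σy = -2, Σy² = 14, M = 6
μ = -2/6 = -1/3,  σ² = 14/6 − (-1/3)² = 20/9
Independent increments: Var[S_10] = 10·σ² = 10·(20/9) = 200/9

200/9


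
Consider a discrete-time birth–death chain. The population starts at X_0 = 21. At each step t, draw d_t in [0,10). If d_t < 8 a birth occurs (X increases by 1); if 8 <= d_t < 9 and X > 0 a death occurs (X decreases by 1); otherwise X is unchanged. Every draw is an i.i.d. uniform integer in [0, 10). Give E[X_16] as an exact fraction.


161/5

X can drop by at most 1 per step and X_0 = 21 > T = 16, so X_t >= 21 − t >= 5 > 0 for every t <= 16: the floor at 0 (the 'and X > 0' condition) never binds. Hence X_16 = X_0 + Σ_{t<16} Y_t with i.i.d. increments Y_t = y(d_t) ∈ {+1, −1, 0}.
Outcome values over d=0..9: [1, 1, 1, 1, 1, 1, 1, 1, -1, 0]
Σy = 7, Σy² = 9, M = 10
μ = 7/10 = 7/10,  σ² = 9/10 − (7/10)² = 41/100
E[X_16] = 21 + 16·(7/10) = 161/5


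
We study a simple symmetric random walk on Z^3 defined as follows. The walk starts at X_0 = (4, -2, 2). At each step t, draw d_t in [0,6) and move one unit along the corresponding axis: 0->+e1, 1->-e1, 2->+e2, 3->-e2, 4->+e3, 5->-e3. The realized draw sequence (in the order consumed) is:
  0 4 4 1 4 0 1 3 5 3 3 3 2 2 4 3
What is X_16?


t=0: X=(4, -2, 2), d=0 → +e1, X_1=(5, -2, 2)
t=1: X=(5, -2, 2), d=4 → +e3, X_2=(5, -2, 3)
t=2: X=(5, -2, 3), d=4 → +e3, X_3=(5, -2, 4)
t=3: X=(5, -2, 4), d=1 → -e1, X_4=(4, -2, 4)
t=4: X=(4, -2, 4), d=4 → +e3, X_5=(4, -2, 5)
t=5: X=(4, -2, 5), d=0 → +e1, X_6=(5, -2, 5)
t=6: X=(5, -2, 5), d=1 → -e1, X_7=(4, -2, 5)
t=7: X=(4, -2, 5), d=3 → -e2, X_8=(4, -3, 5)
t=8: X=(4, -3, 5), d=5 → -e3, X_9=(4, -3, 4)
t=9: X=(4, -3, 4), d=3 → -e2, X_10=(4, -4, 4)
t=10: X=(4, -4, 4), d=3 → -e2, X_11=(4, -5, 4)
t=11: X=(4, -5, 4), d=3 → -e2, X_12=(4, -6, 4)
t=12: X=(4, -6, 4), d=2 → +e2, X_13=(4, -5, 4)
t=13: X=(4, -5, 4), d=2 → +e2, X_14=(4, -4, 4)
t=14: X=(4, -4, 4), d=4 → +e3, X_15=(4, -4, 5)
t=15: X=(4, -4, 5), d=3 → -e2, X_16=(4, -5, 5)

(4, -5, 5)


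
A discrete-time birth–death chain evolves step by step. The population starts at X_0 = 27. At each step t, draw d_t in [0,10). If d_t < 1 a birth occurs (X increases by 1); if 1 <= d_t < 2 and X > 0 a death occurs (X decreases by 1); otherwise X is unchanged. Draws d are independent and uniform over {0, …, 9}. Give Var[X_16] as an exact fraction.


X can drop by at most 1 per step and X_0 = 27 > T = 16, so X_t >= 27 − t >= 11 > 0 for every t <= 16: the floor at 0 (the 'and X > 0' condition) never binds. Hence X_16 = X_0 + Σ_{t<16} Y_t with i.i.d. increments Y_t = y(d_t) ∈ {+1, −1, 0}.
Outcome values over d=0..9: [1, -1, 0, 0, 0, 0, 0, 0, 0, 0]
Σy = 0, Σy² = 2, M = 10
μ = 0/10 = 0,  σ² = 2/10 − (0)² = 1/5
Independent increments: Var[X_16] = 16·σ² = 16·(1/5) = 16/5

16/5


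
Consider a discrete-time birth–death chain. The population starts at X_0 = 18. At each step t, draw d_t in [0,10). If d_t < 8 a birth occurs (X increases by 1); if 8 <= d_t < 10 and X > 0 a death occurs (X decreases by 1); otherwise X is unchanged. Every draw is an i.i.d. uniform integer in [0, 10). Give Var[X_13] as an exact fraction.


X can drop by at most 1 per step and X_0 = 18 > T = 13, so X_t >= 18 − t >= 5 > 0 for every t <= 13: the floor at 0 (the 'and X > 0' condition) never binds. Hence X_13 = X_0 + Σ_{t<13} Y_t with i.i.d. increments Y_t = y(d_t) ∈ {+1, −1, 0}.
Outcome values over d=0..9: [1, 1, 1, 1, 1, 1, 1, 1, -1, -1]
Σy = 6, Σy² = 10, M = 10
μ = 6/10 = 3/5,  σ² = 10/10 − (3/5)² = 16/25
Independent increments: Var[X_13] = 13·σ² = 13·(16/25) = 208/25

208/25


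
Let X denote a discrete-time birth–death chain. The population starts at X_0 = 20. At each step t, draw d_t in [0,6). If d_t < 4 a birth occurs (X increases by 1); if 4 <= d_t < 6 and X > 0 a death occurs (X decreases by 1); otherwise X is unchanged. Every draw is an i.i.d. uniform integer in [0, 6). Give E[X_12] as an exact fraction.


X can drop by at most 1 per step and X_0 = 20 > T = 12, so X_t >= 20 − t >= 8 > 0 for every t <= 12: the floor at 0 (the 'and X > 0' condition) never binds. Hence X_12 = X_0 + Σ_{t<12} Y_t with i.i.d. increments Y_t = y(d_t) ∈ {+1, −1, 0}.
Outcome values over d=0..5: [1, 1, 1, 1, -1, -1]
Σy = 2, Σy² = 6, M = 6
μ = 2/6 = 1/3,  σ² = 6/6 − (1/3)² = 8/9
E[X_12] = 20 + 12·(1/3) = 24

24


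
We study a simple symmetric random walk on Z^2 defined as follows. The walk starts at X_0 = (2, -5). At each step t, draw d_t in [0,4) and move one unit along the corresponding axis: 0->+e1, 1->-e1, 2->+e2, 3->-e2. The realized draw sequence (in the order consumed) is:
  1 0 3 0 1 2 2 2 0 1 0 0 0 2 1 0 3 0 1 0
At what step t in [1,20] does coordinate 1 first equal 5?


t=0: X=(2, -5), d=1 → -e1, X_1=(1, -5)
t=1: X=(1, -5), d=0 → +e1, X_2=(2, -5)
t=2: X=(2, -5), d=3 → -e2, X_3=(2, -6)
t=3: X=(2, -6), d=0 → +e1, X_4=(3, -6)
t=4: X=(3, -6), d=1 → -e1, X_5=(2, -6)
t=5: X=(2, -6), d=2 → +e2, X_6=(2, -5)
t=6: X=(2, -5), d=2 → +e2, X_7=(2, -4)
t=7: X=(2, -4), d=2 → +e2, X_8=(2, -3)
t=8: X=(2, -3), d=0 → +e1, X_9=(3, -3)
t=9: X=(3, -3), d=1 → -e1, X_10=(2, -3)
t=10: X=(2, -3), d=0 → +e1, X_11=(3, -3)
t=11: X=(3, -3), d=0 → +e1, X_12=(4, -3)
t=12: X=(4, -3), d=0 → +e1, X_13=(5, -3)
t=13: X=(5, -3), d=2 → +e2, X_14=(5, -2)
t=14: X=(5, -2), d=1 → -e1, X_15=(4, -2)
t=15: X=(4, -2), d=0 → +e1, X_16=(5, -2)
t=16: X=(5, -2), d=3 → -e2, X_17=(5, -3)
t=17: X=(5, -3), d=0 → +e1, X_18=(6, -3)
t=18: X=(6, -3), d=1 → -e1, X_19=(5, -3)
t=19: X=(5, -3), d=0 → +e1, X_20=(6, -3)

13


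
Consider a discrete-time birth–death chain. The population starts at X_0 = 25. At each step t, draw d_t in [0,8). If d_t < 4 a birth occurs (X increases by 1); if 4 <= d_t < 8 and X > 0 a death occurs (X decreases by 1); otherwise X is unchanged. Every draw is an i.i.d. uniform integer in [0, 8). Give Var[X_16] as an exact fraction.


16

X can drop by at most 1 per step and X_0 = 25 > T = 16, so X_t >= 25 − t >= 9 > 0 for every t <= 16: the floor at 0 (the 'and X > 0' condition) never binds. Hence X_16 = X_0 + Σ_{t<16} Y_t with i.i.d. increments Y_t = y(d_t) ∈ {+1, −1, 0}.
Outcome values over d=0..7: [1, 1, 1, 1, -1, -1, -1, -1]
Σy = 0, Σy² = 8, M = 8
μ = 0/8 = 0,  σ² = 8/8 − (0)² = 1
Independent increments: Var[X_16] = 16·σ² = 16·(1) = 16


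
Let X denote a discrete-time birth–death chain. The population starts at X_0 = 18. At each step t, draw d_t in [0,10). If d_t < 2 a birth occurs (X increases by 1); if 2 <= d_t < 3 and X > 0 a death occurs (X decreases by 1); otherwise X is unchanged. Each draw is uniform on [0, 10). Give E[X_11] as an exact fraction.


X can drop by at most 1 per step and X_0 = 18 > T = 11, so X_t >= 18 − t >= 7 > 0 for every t <= 11: the floor at 0 (the 'and X > 0' condition) never binds. Hence X_11 = X_0 + Σ_{t<11} Y_t with i.i.d. increments Y_t = y(d_t) ∈ {+1, −1, 0}.
Outcome values over d=0..9: [1, 1, -1, 0, 0, 0, 0, 0, 0, 0]
Σy = 1, Σy² = 3, M = 10
μ = 1/10 = 1/10,  σ² = 3/10 − (1/10)² = 29/100
E[X_11] = 18 + 11·(1/10) = 191/10

191/10


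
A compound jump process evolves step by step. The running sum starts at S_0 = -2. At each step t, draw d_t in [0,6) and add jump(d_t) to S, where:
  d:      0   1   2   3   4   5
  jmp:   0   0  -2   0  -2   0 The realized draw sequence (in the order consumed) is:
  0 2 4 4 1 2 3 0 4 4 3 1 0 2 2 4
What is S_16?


t=0: S=-2, d=0, jump=0, S_1=-2
t=1: S=-2, d=2, jump=-2, S_2=-4
t=2: S=-4, d=4, jump=-2, S_3=-6
t=3: S=-6, d=4, jump=-2, S_4=-8
t=4: S=-8, d=1, jump=0, S_5=-8
t=5: S=-8, d=2, jump=-2, S_6=-10
t=6: S=-10, d=3, jump=0, S_7=-10
t=7: S=-10, d=0, jump=0, S_8=-10
t=8: S=-10, d=4, jump=-2, S_9=-12
t=9: S=-12, d=4, jump=-2, S_10=-14
t=10: S=-14, d=3, jump=0, S_11=-14
t=11: S=-14, d=1, jump=0, S_12=-14
t=12: S=-14, d=0, jump=0, S_13=-14
t=13: S=-14, d=2, jump=-2, S_14=-16
t=14: S=-16, d=2, jump=-2, S_15=-18
t=15: S=-18, d=4, jump=-2, S_16=-20

-20


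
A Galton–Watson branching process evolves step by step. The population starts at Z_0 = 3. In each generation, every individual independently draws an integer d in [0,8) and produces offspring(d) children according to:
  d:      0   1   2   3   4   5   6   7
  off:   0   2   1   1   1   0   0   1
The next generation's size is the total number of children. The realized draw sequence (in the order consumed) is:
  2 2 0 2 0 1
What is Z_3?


2

gen 0: Z_0=3, draws=[2, 2, 0], offspring=[1, 1, 0], Z_1=2
gen 1: Z_1=2, draws=[2, 0], offspring=[1, 0], Z_2=1
gen 2: Z_2=1, draws=[1], offspring=[2], Z_3=2


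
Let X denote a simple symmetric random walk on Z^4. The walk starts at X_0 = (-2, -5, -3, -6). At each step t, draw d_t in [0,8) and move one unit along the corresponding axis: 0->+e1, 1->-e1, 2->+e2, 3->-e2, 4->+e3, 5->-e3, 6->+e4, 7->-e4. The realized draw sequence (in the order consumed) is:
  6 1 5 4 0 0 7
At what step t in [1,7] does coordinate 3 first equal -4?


3

t=0: X=(-2, -5, -3, -6), d=6 → +e4, X_1=(-2, -5, -3, -5)
t=1: X=(-2, -5, -3, -5), d=1 → -e1, X_2=(-3, -5, -3, -5)
t=2: X=(-3, -5, -3, -5), d=5 → -e3, X_3=(-3, -5, -4, -5)
t=3: X=(-3, -5, -4, -5), d=4 → +e3, X_4=(-3, -5, -3, -5)
t=4: X=(-3, -5, -3, -5), d=0 → +e1, X_5=(-2, -5, -3, -5)
t=5: X=(-2, -5, -3, -5), d=0 → +e1, X_6=(-1, -5, -3, -5)
t=6: X=(-1, -5, -3, -5), d=7 → -e4, X_7=(-1, -5, -3, -6)


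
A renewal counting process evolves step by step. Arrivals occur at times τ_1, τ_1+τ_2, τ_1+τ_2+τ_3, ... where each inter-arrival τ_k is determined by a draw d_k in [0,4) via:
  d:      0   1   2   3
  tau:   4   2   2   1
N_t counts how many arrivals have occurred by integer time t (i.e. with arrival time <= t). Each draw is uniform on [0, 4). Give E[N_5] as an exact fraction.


Inter-arrival values over d=0..3: [4, 2, 2, 1]
Each d has probability 1/4, so the pmf of τ is: f(1) = 1/4, f(2) = 1/2, f(4) = 1/4
Renewal equation for m(n) = E[N_n]: condition on τ_1 = k (if k <= n, one arrival plus a fresh copy on the remaining n−k steps): m(n) = F(n) + Σ_{k<=n} f(k)·m(n−k), where F(n) = P(τ <= n) and m(0) = 0
m(1) = F(1) = 1/4
m(2) = F(2) + f(1)·m(1) = 3/4 + 1/4·1/4 = 13/16
m(3) = F(3) + f(1)·m(2) + f(2)·m(1) = 3/4 + 1/4·13/16 + 1/2·1/4 = 69/64
m(4) = F(4) + f(1)·m(3) + f(2)·m(2) = 1 + 1/4·69/64 + 1/2·13/16 = 429/256
m(5) = F(5) + f(1)·m(4) + f(2)·m(3) + f(4)·m(1) = 1 + 1/4·429/256 + 1/2·69/64 + 1/4·1/4 = 2069/1024
E[N_5] = m(5) = 2069/1024

2069/1024


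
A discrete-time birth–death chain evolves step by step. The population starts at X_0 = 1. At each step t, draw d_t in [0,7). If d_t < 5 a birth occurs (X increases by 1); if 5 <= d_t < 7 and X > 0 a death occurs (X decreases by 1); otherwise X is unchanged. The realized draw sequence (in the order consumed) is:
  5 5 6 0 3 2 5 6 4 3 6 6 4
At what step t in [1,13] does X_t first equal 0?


1

t=0: X=1, d=5 → death, X_1=0
t=1: X=0, d=5 → hold, X_2=0
t=2: X=0, d=6 → hold, X_3=0
t=3: X=0, d=0 → birth, X_4=1
t=4: X=1, d=3 → birth, X_5=2
t=5: X=2, d=2 → birth, X_6=3
t=6: X=3, d=5 → death, X_7=2
t=7: X=2, d=6 → death, X_8=1
t=8: X=1, d=4 → birth, X_9=2
t=9: X=2, d=3 → birth, X_10=3
t=10: X=3, d=6 → death, X_11=2
t=11: X=2, d=6 → death, X_12=1
t=12: X=1, d=4 → birth, X_13=2


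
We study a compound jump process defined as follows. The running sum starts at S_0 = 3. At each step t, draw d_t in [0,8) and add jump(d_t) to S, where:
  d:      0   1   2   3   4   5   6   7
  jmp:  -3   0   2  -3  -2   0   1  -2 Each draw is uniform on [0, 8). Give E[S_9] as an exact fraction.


-39/8

Outcome values over d=0..7: [-3, 0, 2, -3, -2, 0, 1, -2]
Σy = -7, Σy² = 31, M = 8
μ = -7/8 = -7/8,  σ² = 31/8 − (-7/8)² = 199/64
E[S_9] = 3 + 9·(-7/8) = -39/8


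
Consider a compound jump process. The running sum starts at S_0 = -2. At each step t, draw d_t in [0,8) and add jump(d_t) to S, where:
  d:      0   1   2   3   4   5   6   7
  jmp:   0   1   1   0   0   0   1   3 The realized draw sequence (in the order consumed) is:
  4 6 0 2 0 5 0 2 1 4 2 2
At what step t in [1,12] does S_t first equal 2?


9

t=0: S=-2, d=4, jump=0, S_1=-2
t=1: S=-2, d=6, jump=1, S_2=-1
t=2: S=-1, d=0, jump=0, S_3=-1
t=3: S=-1, d=2, jump=1, S_4=0
t=4: S=0, d=0, jump=0, S_5=0
t=5: S=0, d=5, jump=0, S_6=0
t=6: S=0, d=0, jump=0, S_7=0
t=7: S=0, d=2, jump=1, S_8=1
t=8: S=1, d=1, jump=1, S_9=2
t=9: S=2, d=4, jump=0, S_10=2
t=10: S=2, d=2, jump=1, S_11=3
t=11: S=3, d=2, jump=1, S_12=4


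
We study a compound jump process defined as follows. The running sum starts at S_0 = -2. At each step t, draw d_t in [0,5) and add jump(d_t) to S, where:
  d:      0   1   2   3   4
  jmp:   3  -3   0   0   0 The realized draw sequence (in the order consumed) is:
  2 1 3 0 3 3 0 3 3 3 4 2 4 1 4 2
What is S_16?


-2

t=0: S=-2, d=2, jump=0, S_1=-2
t=1: S=-2, d=1, jump=-3, S_2=-5
t=2: S=-5, d=3, jump=0, S_3=-5
t=3: S=-5, d=0, jump=3, S_4=-2
t=4: S=-2, d=3, jump=0, S_5=-2
t=5: S=-2, d=3, jump=0, S_6=-2
t=6: S=-2, d=0, jump=3, S_7=1
t=7: S=1, d=3, jump=0, S_8=1
t=8: S=1, d=3, jump=0, S_9=1
t=9: S=1, d=3, jump=0, S_10=1
t=10: S=1, d=4, jump=0, S_11=1
t=11: S=1, d=2, jump=0, S_12=1
t=12: S=1, d=4, jump=0, S_13=1
t=13: S=1, d=1, jump=-3, S_14=-2
t=14: S=-2, d=4, jump=0, S_15=-2
t=15: S=-2, d=2, jump=0, S_16=-2


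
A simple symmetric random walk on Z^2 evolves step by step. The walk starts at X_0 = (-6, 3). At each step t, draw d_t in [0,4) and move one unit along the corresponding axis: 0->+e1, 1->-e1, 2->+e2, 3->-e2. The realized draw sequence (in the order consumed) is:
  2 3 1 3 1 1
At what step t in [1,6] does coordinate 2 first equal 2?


4

t=0: X=(-6, 3), d=2 → +e2, X_1=(-6, 4)
t=1: X=(-6, 4), d=3 → -e2, X_2=(-6, 3)
t=2: X=(-6, 3), d=1 → -e1, X_3=(-7, 3)
t=3: X=(-7, 3), d=3 → -e2, X_4=(-7, 2)
t=4: X=(-7, 2), d=1 → -e1, X_5=(-8, 2)
t=5: X=(-8, 2), d=1 → -e1, X_6=(-9, 2)


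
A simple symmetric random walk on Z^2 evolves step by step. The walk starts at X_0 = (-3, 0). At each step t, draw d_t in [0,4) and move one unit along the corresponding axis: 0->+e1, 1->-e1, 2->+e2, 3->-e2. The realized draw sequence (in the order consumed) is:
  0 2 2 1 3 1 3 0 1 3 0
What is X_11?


(-3, -1)

t=0: X=(-3, 0), d=0 → +e1, X_1=(-2, 0)
t=1: X=(-2, 0), d=2 → +e2, X_2=(-2, 1)
t=2: X=(-2, 1), d=2 → +e2, X_3=(-2, 2)
t=3: X=(-2, 2), d=1 → -e1, X_4=(-3, 2)
t=4: X=(-3, 2), d=3 → -e2, X_5=(-3, 1)
t=5: X=(-3, 1), d=1 → -e1, X_6=(-4, 1)
t=6: X=(-4, 1), d=3 → -e2, X_7=(-4, 0)
t=7: X=(-4, 0), d=0 → +e1, X_8=(-3, 0)
t=8: X=(-3, 0), d=1 → -e1, X_9=(-4, 0)
t=9: X=(-4, 0), d=3 → -e2, X_10=(-4, -1)
t=10: X=(-4, -1), d=0 → +e1, X_11=(-3, -1)


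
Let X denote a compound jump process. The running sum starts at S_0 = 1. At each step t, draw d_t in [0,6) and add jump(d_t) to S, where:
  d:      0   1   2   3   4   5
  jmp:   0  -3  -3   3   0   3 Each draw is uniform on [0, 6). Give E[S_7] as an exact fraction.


1

Outcome values over d=0..5: [0, -3, -3, 3, 0, 3]
Σy = 0, Σy² = 36, M = 6
μ = 0/6 = 0,  σ² = 36/6 − (0)² = 6
E[S_7] = 1 + 7·(0) = 1


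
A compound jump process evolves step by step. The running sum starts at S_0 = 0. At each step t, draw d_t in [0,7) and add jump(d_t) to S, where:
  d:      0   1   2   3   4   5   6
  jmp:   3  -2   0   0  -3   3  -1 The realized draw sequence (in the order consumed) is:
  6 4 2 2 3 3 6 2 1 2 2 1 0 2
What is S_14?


t=0: S=0, d=6, jump=-1, S_1=-1
t=1: S=-1, d=4, jump=-3, S_2=-4
t=2: S=-4, d=2, jump=0, S_3=-4
t=3: S=-4, d=2, jump=0, S_4=-4
t=4: S=-4, d=3, jump=0, S_5=-4
t=5: S=-4, d=3, jump=0, S_6=-4
t=6: S=-4, d=6, jump=-1, S_7=-5
t=7: S=-5, d=2, jump=0, S_8=-5
t=8: S=-5, d=1, jump=-2, S_9=-7
t=9: S=-7, d=2, jump=0, S_10=-7
t=10: S=-7, d=2, jump=0, S_11=-7
t=11: S=-7, d=1, jump=-2, S_12=-9
t=12: S=-9, d=0, jump=3, S_13=-6
t=13: S=-6, d=2, jump=0, S_14=-6

-6
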